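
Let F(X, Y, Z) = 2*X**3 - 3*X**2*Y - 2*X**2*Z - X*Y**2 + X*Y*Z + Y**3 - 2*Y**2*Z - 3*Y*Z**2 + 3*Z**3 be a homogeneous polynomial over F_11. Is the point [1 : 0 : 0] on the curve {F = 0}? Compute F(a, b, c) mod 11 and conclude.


F(1,0,0) ≡ 2 (mod 11); P is NOT on the curve.

Evaluate F(1, 0, 0) term-by-term (mod 11).
  2*X**3 ↦ 2·1·1·1 = 2
  -3*X**2*Y ↦ -3·1·0·1 = 0
  -2*X**2*Z ↦ -2·1·1·0 = 0
  -X*Y**2 ↦ -1·1·0·1 = 0
  X*Y*Z ↦ 1·1·0·0 = 0
  Y**3 ↦ 1·1·0·1 = 0
  -2*Y**2*Z ↦ -2·1·0·0 = 0
  -3*Y*Z**2 ↦ -3·1·0·0 = 0
  3*Z**3 ↦ 3·1·1·0 = 0
Sum: F(1, 0, 0) = (2) + (0) + (0) + (0) + (0) + (0) + (0) + (0) + (0) = 2.
Reducing mod 11: 2 ≡ 2 (mod 11).
Since F(a, b, c) ≡ 2 ≠ 0 (mod 11), P does NOT lie on the curve.


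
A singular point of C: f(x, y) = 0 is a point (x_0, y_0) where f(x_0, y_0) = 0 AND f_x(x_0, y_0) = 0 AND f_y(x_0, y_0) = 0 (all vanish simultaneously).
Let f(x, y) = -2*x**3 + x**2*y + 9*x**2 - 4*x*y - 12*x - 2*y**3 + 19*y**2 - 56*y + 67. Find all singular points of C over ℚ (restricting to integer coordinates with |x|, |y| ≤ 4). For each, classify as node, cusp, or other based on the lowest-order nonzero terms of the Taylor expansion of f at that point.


Singular points: {(2, 3)}; classification: cusp.

Compute partial derivatives:
  f_x = -6*x**2 + 2*x*y + 18*x - 4*y - 12.
  f_y = x**2 - 4*x - 6*y**2 + 38*y - 56.
Scan x_0 ∈ {−4, ..., 4}. For each x_0, f_y(x_0, y) is a polynomial in y; find its integer roots y ∈ {−4, ..., 4}, then test f_x and f at those candidates.
  x = -4: f_y(-4, y) = -6*y**2 + 38*y - 24; no integer root y with |y| ≤ 4.
  x = -3: f_y(-3, y) = -6*y**2 + 38*y - 35; no integer root y with |y| ≤ 4.
  x = -2: f_y(-2, y) = -6*y**2 + 38*y - 44; no integer root y with |y| ≤ 4.
  x = -1: f_y(-1, y) = -6*y**2 + 38*y - 51; no integer root y with |y| ≤ 4.
  x = 0: f_y(0, y) = -6*y**2 + 38*y - 56; vanishes at y ∈ {4}. (0, 4): f_x = -28 ≠ 0.
  x = 1: f_y(1, y) = -6*y**2 + 38*y - 59; no integer root y with |y| ≤ 4.
  x = 2: f_y(2, y) = -6*y**2 + 38*y - 60; vanishes at y ∈ {3}. (2, 3): f_x = 0, f = 0 — SINGULAR.
  x = 3: f_y(3, y) = -6*y**2 + 38*y - 59; no integer root y with |y| ≤ 4.
  x = 4: f_y(4, y) = -6*y**2 + 38*y - 56; vanishes at y ∈ {4}. (4, 4): f_x = -20 ≠ 0.
Only singular point on the grid: (2, 3).
Classify: substitute x = 2 + u, y = 3 + v and expand: f = -2*u**3 + u**2*v - 2*v**3 + v**2.
No constant or linear terms (consistent with a singular point). Quadratic part: v**2. Cubic part: -2*u**3 + u**2*v - 2*v**3.
The quadratic part v**2 is a perfect square, so there is a single (double) tangent line v = 0, i.e. y = 3. Restricting the cubic part to that line (v = 0) leaves -2*u**3 ≠ 0, so f is not divisible by v and the branch is v² ≈ 2*u**3 to lowest order — this is a cusp.
Classification: cusp.


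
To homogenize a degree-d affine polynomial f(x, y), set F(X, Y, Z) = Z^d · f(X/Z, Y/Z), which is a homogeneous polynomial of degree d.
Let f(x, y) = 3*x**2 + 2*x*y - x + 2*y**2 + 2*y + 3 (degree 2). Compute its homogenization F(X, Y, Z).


F(X, Y, Z) = 3*X**2 + 2*X*Y - X*Z + 2*Y**2 + 2*Y*Z + 3*Z**2

deg(f) = 2.
Substitute x = X/Z, y = Y/Z into f, then multiply by Z^2.
  monomial 3·x^2·y^0 ↦ 3·X^2·Y^0·Z^0.
  monomial 2·x^1·y^1 ↦ 2·X^1·Y^1·Z^0.
  monomial -1·x^1·y^0 ↦ -1·X^1·Y^0·Z^1.
  monomial 2·x^0·y^2 ↦ 2·X^0·Y^2·Z^0.
  monomial 2·x^0·y^1 ↦ 2·X^0·Y^1·Z^1.
  monomial 3·x^0·y^0 ↦ 3·X^0·Y^0·Z^2.
Collecting: F(X, Y, Z) = 3*X**2 + 2*X*Y - X*Z + 2*Y**2 + 2*Y*Z + 3*Z**2.


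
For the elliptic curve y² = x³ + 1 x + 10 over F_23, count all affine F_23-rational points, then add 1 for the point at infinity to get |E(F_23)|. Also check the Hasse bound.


Affine points = {(1, 9), (1, 14), (4, 3), (4, 20), (5, 5), (5, 18), (6, 5), (6, 18), (8, 1), (8, 22), (9, 9), (9, 14), (10, 10), (10, 13), (11, 8), (11, 15), (12, 5), (12, 18), (13, 9), (13, 14), (14, 10), (14, 13), (17, 8), (17, 15), (18, 8), (18, 15), (20, 7), (20, 16), (21, 0), (22, 10), (22, 13)}; affine count = 31; |E(F_23)| = 32.

Discriminant check: Δ ∝ 4a³ + 27b² = 4·1³ + 27·10² = 4·1 + 27·100 ≡ 13 (mod 23). Nonzero ⇒ E is nonsingular.
For each x ∈ F_23, compute rhs = x³ + 1·x + 10 mod 23, then count y ∈ F_23 with y² ≡ rhs.
  x = 0: rhs = 10, matching y values: none (0 points).
  x = 1: rhs = 12, matching y values: 9, 14 (2 points).
  x = 2: rhs = 20, matching y values: none (0 points).
  x = 3: rhs = 17, matching y values: none (0 points).
  x = 4: rhs = 9, matching y values: 3, 20 (2 points).
  x = 5: rhs = 2, matching y values: 5, 18 (2 points).
  x = 6: rhs = 2, matching y values: 5, 18 (2 points).
  x = 7: rhs = 15, matching y values: none (0 points).
  x = 8: rhs = 1, matching y values: 1, 22 (2 points).
  x = 9: rhs = 12, matching y values: 9, 14 (2 points).
  x = 10: rhs = 8, matching y values: 10, 13 (2 points).
  x = 11: rhs = 18, matching y values: 8, 15 (2 points).
  x = 12: rhs = 2, matching y values: 5, 18 (2 points).
  x = 13: rhs = 12, matching y values: 9, 14 (2 points).
  x = 14: rhs = 8, matching y values: 10, 13 (2 points).
  x = 15: rhs = 19, matching y values: none (0 points).
  x = 16: rhs = 5, matching y values: none (0 points).
  x = 17: rhs = 18, matching y values: 8, 15 (2 points).
  x = 18: rhs = 18, matching y values: 8, 15 (2 points).
  x = 19: rhs = 11, matching y values: none (0 points).
  x = 20: rhs = 3, matching y values: 7, 16 (2 points).
  x = 21: rhs = 0, matching y values: 0 (1 points).
  x = 22: rhs = 8, matching y values: 10, 13 (2 points).
Total affine count: 31.
Full point count |E(F_23)| = 31 + 1 = 32.
Hasse bound: |32 − (23+1)| = |8| = 8 ≤ 2√23 ≈ 9.5917 ✓.


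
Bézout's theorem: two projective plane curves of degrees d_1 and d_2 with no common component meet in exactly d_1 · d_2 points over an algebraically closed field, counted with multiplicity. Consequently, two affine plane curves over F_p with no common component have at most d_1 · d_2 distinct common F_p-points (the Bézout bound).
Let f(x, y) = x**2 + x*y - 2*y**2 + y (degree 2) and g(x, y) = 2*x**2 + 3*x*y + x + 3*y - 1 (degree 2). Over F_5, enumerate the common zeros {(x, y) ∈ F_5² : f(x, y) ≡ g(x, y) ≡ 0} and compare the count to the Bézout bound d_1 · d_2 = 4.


Common zeros: ∅; count = 0; Bézout bound = 4.

deg(f) = 2, deg(g) = 2, so Bézout bound = 4.
Scan x ∈ F_5. For each x, list the y ∈ F_5 with f(x, y) ≡ 0 and those with g(x, y) ≡ 0 (mod 5); the common zeros in that column are the intersection.
  x = 0: f ≡ 0 at y ∈ {0, 3}; g ≡ 0 at y ∈ {2}; common: ∅.
  x = 1: f ≡ 0 at y ∈ ∅; g ≡ 0 at y ∈ {3}; common: ∅.
  x = 2: f ≡ 0 at y ∈ {1, 3}; g ≡ 0 at y ∈ {4}; common: ∅.
  x = 3: f ≡ 0 at y ∈ ∅; g ≡ 0 at y ∈ {0}; common: ∅.
  x = 4: f ≡ 0 at y ∈ ∅; g ≡ 0 at y ∈ {0, 1, 2, 3, 4}; common: ∅.
Collecting: common zeros = ∅, so the count is 0.
Comparison with the Bézout bound: 0 ≤ 4 = deg(f)·deg(g), as expected for curves with no common component (the affine F_5-count falls short of the bound because intersections may lie at infinity, over extension fields, or carry multiplicity).


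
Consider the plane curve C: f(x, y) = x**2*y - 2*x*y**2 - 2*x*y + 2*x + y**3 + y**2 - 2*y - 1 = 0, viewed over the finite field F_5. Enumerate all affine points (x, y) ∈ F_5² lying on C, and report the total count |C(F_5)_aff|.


Affine F_5-points: {(1, 3), (2, 2), (3, 0), (3, 2), (3, 3)}; count = 5.

For each of the 25 pairs (x, y) ∈ F_5², evaluate f(x, y) mod 5. Record the zeros.
  x = 0: [0↦4, 1↦4, 2↦2, 3↦4, 4↦1]  zeros at y ∈ ∅
  x = 1: [0↦1, 1↦3, 2↦4, 3↦0, 4↦2]  zeros at y ∈ {3}
  x = 2: [0↦3, 1↦4, 2↦0, 3↦2, 4↦1]  zeros at y ∈ {2}
  x = 3: [0↦0, 1↦2, 2↦0, 3↦0, 4↦3]  zeros at y ∈ {0, 2, 3}
  x = 4: [0↦2, 1↦2, 2↦4, 3↦4, 4↦3]  zeros at y ∈ ∅
Collecting zeros: affine points = {(1, 3), (2, 2), (3, 0), (3, 2), (3, 3)}.
Total count |C(F_5)_aff| = 5.


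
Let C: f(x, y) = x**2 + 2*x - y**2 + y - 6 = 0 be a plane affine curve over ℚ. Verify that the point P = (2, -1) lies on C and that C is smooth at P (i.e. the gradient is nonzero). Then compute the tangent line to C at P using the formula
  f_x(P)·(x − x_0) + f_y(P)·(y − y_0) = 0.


Tangent line at P: 6*x + 3*y - 9 = 0.

Step 1: f(2, -1) = 0, so P lies on C.
Step 2: partial derivatives
  f_x(x, y) = 2*x + 2, f_y(x, y) = 1 - 2*y.
  f_x(P) = 6, f_y(P) = 3 (gradient nonzero, so P is smooth).
Step 3: tangent line at P: 6·(x − 2) + 3·(y − -1) = 0.
Expanding: 6*x + 3*y - 9 = 0.


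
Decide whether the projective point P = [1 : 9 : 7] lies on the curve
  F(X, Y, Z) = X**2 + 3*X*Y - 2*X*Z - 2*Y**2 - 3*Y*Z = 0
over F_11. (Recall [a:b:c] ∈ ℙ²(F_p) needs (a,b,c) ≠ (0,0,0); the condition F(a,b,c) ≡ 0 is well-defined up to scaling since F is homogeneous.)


F(1,9,7) ≡ 4 (mod 11); P is NOT on the curve.

Evaluate F(1, 9, 7) term-by-term (mod 11).
  X**2 ↦ 1·1·1·1 = 1
  3*X*Y ↦ 3·1·9·1 = 27
  -2*X*Z ↦ -2·1·1·7 = -14
  -2*Y**2 ↦ -2·1·81·1 = -162
  -3*Y*Z ↦ -3·1·9·7 = -189
Sum: F(1, 9, 7) = (1) + (27) + (-14) + (-162) + (-189) = -337.
Reducing mod 11: -337 ≡ 4 (mod 11).
Since F(a, b, c) ≡ 4 ≠ 0 (mod 11), P does NOT lie on the curve.


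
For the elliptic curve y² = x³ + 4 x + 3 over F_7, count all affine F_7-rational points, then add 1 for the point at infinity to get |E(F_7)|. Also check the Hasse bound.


Affine points = {(1, 1), (1, 6), (3, 0), (5, 1), (5, 6)}; affine count = 5; |E(F_7)| = 6.

Discriminant check: Δ ∝ 4a³ + 27b² = 4·4³ + 27·3² = 4·64 + 27·9 ≡ 2 (mod 7). Nonzero ⇒ E is nonsingular.
For each x ∈ F_7, compute rhs = x³ + 4·x + 3 mod 7, then count y ∈ F_7 with y² ≡ rhs.
  x = 0: rhs = 3, matching y values: none (0 points).
  x = 1: rhs = 1, matching y values: 1, 6 (2 points).
  x = 2: rhs = 5, matching y values: none (0 points).
  x = 3: rhs = 0, matching y values: 0 (1 points).
  x = 4: rhs = 6, matching y values: none (0 points).
  x = 5: rhs = 1, matching y values: 1, 6 (2 points).
  x = 6: rhs = 5, matching y values: none (0 points).
Total affine count: 5.
Full point count |E(F_7)| = 5 + 1 = 6.
Hasse bound: |6 − (7+1)| = |-2| = 2 ≤ 2√7 ≈ 5.2915 ✓.


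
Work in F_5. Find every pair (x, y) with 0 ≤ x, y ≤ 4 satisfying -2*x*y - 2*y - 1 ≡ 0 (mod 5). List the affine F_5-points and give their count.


Affine F_5-points: {(0, 2), (1, 1), (2, 4), (3, 3)}; count = 4.

For each of the 25 pairs (x, y) ∈ F_5², evaluate f(x, y) mod 5. Record the zeros.
  x = 0: [0↦4, 1↦2, 2↦0, 3↦3, 4↦1]  zeros at y ∈ {2}
  x = 1: [0↦4, 1↦0, 2↦1, 3↦2, 4↦3]  zeros at y ∈ {1}
  x = 2: [0↦4, 1↦3, 2↦2, 3↦1, 4↦0]  zeros at y ∈ {4}
  x = 3: [0↦4, 1↦1, 2↦3, 3↦0, 4↦2]  zeros at y ∈ {3}
  x = 4: [0↦4, 1↦4, 2↦4, 3↦4, 4↦4]  zeros at y ∈ ∅
Collecting zeros: affine points = {(0, 2), (1, 1), (2, 4), (3, 3)}.
Total count |C(F_5)_aff| = 4.


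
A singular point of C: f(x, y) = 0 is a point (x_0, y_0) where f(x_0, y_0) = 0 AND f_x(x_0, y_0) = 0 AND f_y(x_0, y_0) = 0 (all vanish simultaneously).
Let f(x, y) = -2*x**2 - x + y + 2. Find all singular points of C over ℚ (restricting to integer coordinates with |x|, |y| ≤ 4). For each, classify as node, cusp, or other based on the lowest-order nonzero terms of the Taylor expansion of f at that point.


No singular points in the scanned grid; C is smooth there.

Compute partial derivatives:
  f_x = -4*x - 1.
  f_y = 1.
f_y = 1 is a nonzero constant, so f_y never vanishes: no point (x, y) can satisfy f = f_x = f_y = 0. In particular no (x, y) ∈ {−4, ..., 4}² is singular; the curve is smooth.


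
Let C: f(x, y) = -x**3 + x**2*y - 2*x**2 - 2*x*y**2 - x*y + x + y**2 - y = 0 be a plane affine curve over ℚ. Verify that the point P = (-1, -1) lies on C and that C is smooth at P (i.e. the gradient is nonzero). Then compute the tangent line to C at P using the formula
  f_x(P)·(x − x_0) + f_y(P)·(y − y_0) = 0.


Tangent line at P: 3*x - 5*y - 2 = 0.

Step 1: f(-1, -1) = 0, so P lies on C.
Step 2: partial derivatives
  f_x(x, y) = -3*x**2 + 2*x*y - 4*x - 2*y**2 - y + 1, f_y(x, y) = x**2 - 4*x*y - x + 2*y - 1.
  f_x(P) = 3, f_y(P) = -5 (gradient nonzero, so P is smooth).
Step 3: tangent line at P: 3·(x − -1) + -5·(y − -1) = 0.
Expanding: 3*x - 5*y - 2 = 0.


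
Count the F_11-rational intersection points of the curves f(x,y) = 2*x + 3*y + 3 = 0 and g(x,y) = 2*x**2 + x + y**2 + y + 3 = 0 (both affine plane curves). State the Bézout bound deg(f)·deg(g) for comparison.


Common zeros: {(7, 9)}; count = 1; Bézout bound = 2.

deg(f) = 1, deg(g) = 2, so Bézout bound = 2.
Scan x ∈ F_11. For each x, list the y ∈ F_11 with f(x, y) ≡ 0 and those with g(x, y) ≡ 0 (mod 11); the common zeros in that column are the intersection.
  x = 0: f ≡ 0 at y ∈ {10}; g ≡ 0 at y ∈ {5}; common: ∅.
  x = 1: f ≡ 0 at y ∈ {2}; g ≡ 0 at y ∈ ∅; common: ∅.
  x = 2: f ≡ 0 at y ∈ {5}; g ≡ 0 at y ∈ {4, 6}; common: ∅.
  x = 3: f ≡ 0 at y ∈ {8}; g ≡ 0 at y ∈ {4, 6}; common: ∅.
  x = 4: f ≡ 0 at y ∈ {0}; g ≡ 0 at y ∈ ∅; common: ∅.
  x = 5: f ≡ 0 at y ∈ {3}; g ≡ 0 at y ∈ {5}; common: ∅.
  x = 6: f ≡ 0 at y ∈ {6}; g ≡ 0 at y ∈ ∅; common: ∅.
  x = 7: f ≡ 0 at y ∈ {9}; g ≡ 0 at y ∈ {1, 9}; common: {9}.
  x = 8: f ≡ 0 at y ∈ {1}; g ≡ 0 at y ∈ ∅; common: ∅.
  x = 9: f ≡ 0 at y ∈ {4}; g ≡ 0 at y ∈ {1, 9}; common: ∅.
  x = 10: f ≡ 0 at y ∈ {7}; g ≡ 0 at y ∈ ∅; common: ∅.
Collecting: common zeros = {(7, 9)}, so the count is 1.
Comparison with the Bézout bound: 1 ≤ 2 = deg(f)·deg(g), as expected for curves with no common component (the affine F_11-count falls short of the bound because intersections may lie at infinity, over extension fields, or carry multiplicity).


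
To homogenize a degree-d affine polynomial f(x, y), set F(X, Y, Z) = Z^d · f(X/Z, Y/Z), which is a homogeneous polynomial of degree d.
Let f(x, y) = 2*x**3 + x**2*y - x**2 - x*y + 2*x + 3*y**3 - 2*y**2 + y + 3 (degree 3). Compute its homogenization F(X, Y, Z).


F(X, Y, Z) = 2*X**3 + X**2*Y - X**2*Z - X*Y*Z + 2*X*Z**2 + 3*Y**3 - 2*Y**2*Z + Y*Z**2 + 3*Z**3

deg(f) = 3.
Substitute x = X/Z, y = Y/Z into f, then multiply by Z^3.
  monomial 2·x^3·y^0 ↦ 2·X^3·Y^0·Z^0.
  monomial 1·x^2·y^1 ↦ 1·X^2·Y^1·Z^0.
  monomial -1·x^2·y^0 ↦ -1·X^2·Y^0·Z^1.
  monomial -1·x^1·y^1 ↦ -1·X^1·Y^1·Z^1.
  monomial 2·x^1·y^0 ↦ 2·X^1·Y^0·Z^2.
  monomial 3·x^0·y^3 ↦ 3·X^0·Y^3·Z^0.
  monomial -2·x^0·y^2 ↦ -2·X^0·Y^2·Z^1.
  monomial 1·x^0·y^1 ↦ 1·X^0·Y^1·Z^2.
  monomial 3·x^0·y^0 ↦ 3·X^0·Y^0·Z^3.
Collecting: F(X, Y, Z) = 2*X**3 + X**2*Y - X**2*Z - X*Y*Z + 2*X*Z**2 + 3*Y**3 - 2*Y**2*Z + Y*Z**2 + 3*Z**3.


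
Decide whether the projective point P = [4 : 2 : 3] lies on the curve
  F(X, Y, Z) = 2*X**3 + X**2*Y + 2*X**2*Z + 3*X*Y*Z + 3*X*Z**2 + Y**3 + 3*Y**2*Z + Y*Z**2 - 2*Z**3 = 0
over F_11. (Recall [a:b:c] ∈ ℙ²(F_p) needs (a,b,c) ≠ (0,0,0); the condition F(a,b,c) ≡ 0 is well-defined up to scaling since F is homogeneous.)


F(4,2,3) ≡ 4 (mod 11); P is NOT on the curve.

Evaluate F(4, 2, 3) term-by-term (mod 11).
  2*X**3 ↦ 2·64·1·1 = 128
  X**2*Y ↦ 1·16·2·1 = 32
  2*X**2*Z ↦ 2·16·1·3 = 96
  3*X*Y*Z ↦ 3·4·2·3 = 72
  3*X*Z**2 ↦ 3·4·1·9 = 108
  Y**3 ↦ 1·1·8·1 = 8
  3*Y**2*Z ↦ 3·1·4·3 = 36
  Y*Z**2 ↦ 1·1·2·9 = 18
  -2*Z**3 ↦ -2·1·1·27 = -54
Sum: F(4, 2, 3) = (128) + (32) + (96) + (72) + (108) + (8) + (36) + (18) + (-54) = 444.
Reducing mod 11: 444 ≡ 4 (mod 11).
Since F(a, b, c) ≡ 4 ≠ 0 (mod 11), P does NOT lie on the curve.


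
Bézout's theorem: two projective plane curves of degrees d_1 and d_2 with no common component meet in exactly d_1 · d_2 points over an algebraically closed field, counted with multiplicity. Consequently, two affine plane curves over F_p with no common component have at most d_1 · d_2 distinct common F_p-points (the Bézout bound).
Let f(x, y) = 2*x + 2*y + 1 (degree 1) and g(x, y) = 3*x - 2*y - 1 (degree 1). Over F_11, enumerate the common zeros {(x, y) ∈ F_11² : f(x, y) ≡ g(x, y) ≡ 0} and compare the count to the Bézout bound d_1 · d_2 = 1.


Common zeros: {(0, 5)}; count = 1; Bézout bound = 1.

deg(f) = 1, deg(g) = 1, so Bézout bound = 1.
Scan x ∈ F_11. For each x, list the y ∈ F_11 with f(x, y) ≡ 0 and those with g(x, y) ≡ 0 (mod 11); the common zeros in that column are the intersection.
  x = 0: f ≡ 0 at y ∈ {5}; g ≡ 0 at y ∈ {5}; common: {5}.
  x = 1: f ≡ 0 at y ∈ {4}; g ≡ 0 at y ∈ {1}; common: ∅.
  x = 2: f ≡ 0 at y ∈ {3}; g ≡ 0 at y ∈ {8}; common: ∅.
  x = 3: f ≡ 0 at y ∈ {2}; g ≡ 0 at y ∈ {4}; common: ∅.
  x = 4: f ≡ 0 at y ∈ {1}; g ≡ 0 at y ∈ {0}; common: ∅.
  x = 5: f ≡ 0 at y ∈ {0}; g ≡ 0 at y ∈ {7}; common: ∅.
  x = 6: f ≡ 0 at y ∈ {10}; g ≡ 0 at y ∈ {3}; common: ∅.
  x = 7: f ≡ 0 at y ∈ {9}; g ≡ 0 at y ∈ {10}; common: ∅.
  x = 8: f ≡ 0 at y ∈ {8}; g ≡ 0 at y ∈ {6}; common: ∅.
  x = 9: f ≡ 0 at y ∈ {7}; g ≡ 0 at y ∈ {2}; common: ∅.
  x = 10: f ≡ 0 at y ∈ {6}; g ≡ 0 at y ∈ {9}; common: ∅.
Collecting: common zeros = {(0, 5)}, so the count is 1.
Comparison with the Bézout bound: 1 ≤ 1 = deg(f)·deg(g), as expected for curves with no common component (the bound is attained).


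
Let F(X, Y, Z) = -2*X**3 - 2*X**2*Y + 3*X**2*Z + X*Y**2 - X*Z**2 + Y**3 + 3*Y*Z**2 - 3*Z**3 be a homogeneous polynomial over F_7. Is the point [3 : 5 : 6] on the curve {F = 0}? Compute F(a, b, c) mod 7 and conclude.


F(3,5,6) ≡ 2 (mod 7); P is NOT on the curve.

Evaluate F(3, 5, 6) term-by-term (mod 7).
  -2*X**3 ↦ -2·27·1·1 = -54
  -2*X**2*Y ↦ -2·9·5·1 = -90
  3*X**2*Z ↦ 3·9·1·6 = 162
  X*Y**2 ↦ 1·3·25·1 = 75
  -X*Z**2 ↦ -1·3·1·36 = -108
  Y**3 ↦ 1·1·125·1 = 125
  3*Y*Z**2 ↦ 3·1·5·36 = 540
  -3*Z**3 ↦ -3·1·1·216 = -648
Sum: F(3, 5, 6) = (-54) + (-90) + (162) + (75) + (-108) + (125) + (540) + (-648) = 2.
Reducing mod 7: 2 ≡ 2 (mod 7).
Since F(a, b, c) ≡ 2 ≠ 0 (mod 7), P does NOT lie on the curve.


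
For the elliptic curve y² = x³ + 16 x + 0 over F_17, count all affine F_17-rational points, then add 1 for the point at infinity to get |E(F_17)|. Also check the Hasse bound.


Affine points = {(0, 0), (1, 0), (4, 3), (4, 14), (5, 1), (5, 16), (7, 8), (7, 9), (10, 2), (10, 15), (12, 4), (12, 13), (13, 5), (13, 12), (16, 0)}; affine count = 15; |E(F_17)| = 16.

Discriminant check: Δ ∝ 4a³ + 27b² = 4·16³ + 27·0² = 4·4096 + 27·0 ≡ 13 (mod 17). Nonzero ⇒ E is nonsingular.
For each x ∈ F_17, compute rhs = x³ + 16·x + 0 mod 17, then count y ∈ F_17 with y² ≡ rhs.
  x = 0: rhs = 0, matching y values: 0 (1 points).
  x = 1: rhs = 0, matching y values: 0 (1 points).
  x = 2: rhs = 6, matching y values: none (0 points).
  x = 3: rhs = 7, matching y values: none (0 points).
  x = 4: rhs = 9, matching y values: 3, 14 (2 points).
  x = 5: rhs = 1, matching y values: 1, 16 (2 points).
  x = 6: rhs = 6, matching y values: none (0 points).
  x = 7: rhs = 13, matching y values: 8, 9 (2 points).
  x = 8: rhs = 11, matching y values: none (0 points).
  x = 9: rhs = 6, matching y values: none (0 points).
  x = 10: rhs = 4, matching y values: 2, 15 (2 points).
  x = 11: rhs = 11, matching y values: none (0 points).
  x = 12: rhs = 16, matching y values: 4, 13 (2 points).
  x = 13: rhs = 8, matching y values: 5, 12 (2 points).
  x = 14: rhs = 10, matching y values: none (0 points).
  x = 15: rhs = 11, matching y values: none (0 points).
  x = 16: rhs = 0, matching y values: 0 (1 points).
Total affine count: 15.
Full point count |E(F_17)| = 15 + 1 = 16.
Hasse bound: |16 − (17+1)| = |-2| = 2 ≤ 2√17 ≈ 8.2462 ✓.


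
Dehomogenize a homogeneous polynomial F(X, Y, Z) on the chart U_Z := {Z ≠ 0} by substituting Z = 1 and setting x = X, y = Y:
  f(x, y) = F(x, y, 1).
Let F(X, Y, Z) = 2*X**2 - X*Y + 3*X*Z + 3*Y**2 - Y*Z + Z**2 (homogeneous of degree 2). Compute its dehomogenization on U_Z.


f(x, y) = 2*x**2 - x*y + 3*x + 3*y**2 - y + 1

On U_Z we set Z = 1. Each monomial c·X^i·Y^j·Z^k in F becomes c·x^i·y^j·1^k = c·x^i·y^j.
Substituting Z = 1: F(X, Y, 1) = 2*x**2 - x*y + 3*x + 3*y**2 - y + 1.
Note: deg(f) ≤ deg(F) = 2; strict inequality happens when F is divisible by Z (lost terms).


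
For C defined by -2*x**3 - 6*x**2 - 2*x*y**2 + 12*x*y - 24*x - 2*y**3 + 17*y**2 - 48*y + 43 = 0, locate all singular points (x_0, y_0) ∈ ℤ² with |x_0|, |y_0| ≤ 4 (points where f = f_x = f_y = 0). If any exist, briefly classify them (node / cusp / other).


Singular points: {(-1, 3)}; classification: cusp.

Compute partial derivatives:
  f_x = -6*x**2 - 12*x - 2*y**2 + 12*y - 24.
  f_y = -4*x*y + 12*x - 6*y**2 + 34*y - 48.
Scan x_0 ∈ {−4, ..., 4}. For each x_0, f_y(x_0, y) is a polynomial in y; find its integer roots y ∈ {−4, ..., 4}, then test f_x and f at those candidates.
  x = -4: f_y(-4, y) = -6*y**2 + 50*y - 96; vanishes at y ∈ {3}. (-4, 3): f_x = -54 ≠ 0.
  x = -3: f_y(-3, y) = -6*y**2 + 46*y - 84; vanishes at y ∈ {3}. (-3, 3): f_x = -24 ≠ 0.
  x = -2: f_y(-2, y) = -6*y**2 + 42*y - 72; vanishes at y ∈ {3, 4}. (-2, 3): f_x = -6 ≠ 0; (-2, 4): f_x = -8 ≠ 0.
  x = -1: f_y(-1, y) = -6*y**2 + 38*y - 60; vanishes at y ∈ {3}. (-1, 3): f_x = 0, f = 0 — SINGULAR.
  x = 0: f_y(0, y) = -6*y**2 + 34*y - 48; vanishes at y ∈ {3}. (0, 3): f_x = -6 ≠ 0.
  x = 1: f_y(1, y) = -6*y**2 + 30*y - 36; vanishes at y ∈ {2, 3}. (1, 2): f_x = -26 ≠ 0; (1, 3): f_x = -24 ≠ 0.
  x = 2: f_y(2, y) = -6*y**2 + 26*y - 24; vanishes at y ∈ {3}. (2, 3): f_x = -54 ≠ 0.
  x = 3: f_y(3, y) = -6*y**2 + 22*y - 12; vanishes at y ∈ {3}. (3, 3): f_x = -96 ≠ 0.
  x = 4: f_y(4, y) = -6*y**2 + 18*y; vanishes at y ∈ {0, 3}. (4, 0): f_x = -168 ≠ 0; (4, 3): f_x = -150 ≠ 0.
Only singular point on the grid: (-1, 3).
Classify: substitute x = -1 + u, y = 3 + v and expand: f = -2*u**3 - 2*u*v**2 - 2*v**3 + v**2.
No constant or linear terms (consistent with a singular point). Quadratic part: v**2. Cubic part: -2*u**3 - 2*u*v**2 - 2*v**3.
The quadratic part v**2 is a perfect square, so there is a single (double) tangent line v = 0, i.e. y = 3. Restricting the cubic part to that line (v = 0) leaves -2*u**3 ≠ 0, so f is not divisible by v and the branch is v² ≈ 2*u**3 to lowest order — this is a cusp.
Classification: cusp.


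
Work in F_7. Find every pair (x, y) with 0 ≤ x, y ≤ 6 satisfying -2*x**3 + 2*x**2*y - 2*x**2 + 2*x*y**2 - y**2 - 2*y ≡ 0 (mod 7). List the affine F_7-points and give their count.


Affine F_7-points: {(0, 0), (0, 5), (1, 2), (1, 5), (2, 2), (2, 3), (3, 3), (3, 5), (4, 3), (5, 2), (6, 0)}; count = 11.

For each of the 49 pairs (x, y) ∈ F_7², evaluate f(x, y) mod 7. Record the zeros.
  x = 0: [0↦0, 1↦4, 2↦6, 3↦6, 4↦4, 5↦0, 6↦1]  zeros at y ∈ {0, 5}
  x = 1: [0↦3, 1↦4, 2↦0, 3↦5, 4↦5, 5↦0, 6↦4]  zeros at y ∈ {2, 5}
  x = 2: [0↦4, 1↦6, 2↦0, 3↦0, 4↦6, 5↦4, 6↦1]  zeros at y ∈ {2, 3}
  x = 3: [0↦5, 1↦5, 2↦1, 3↦0, 4↦2, 5↦0, 6↦1]  zeros at y ∈ {3, 5}
  x = 4: [0↦1, 1↦3, 2↦5, 3↦0, 4↦2, 5↦4, 6↦6]  zeros at y ∈ {3}
  x = 5: [0↦1, 1↦2, 2↦0, 3↦2, 4↦1, 5↦4, 6↦4]  zeros at y ∈ {2}
  x = 6: [0↦0, 1↦4, 2↦2, 3↦1, 4↦1, 5↦2, 6↦4]  zeros at y ∈ {0}
Collecting zeros: affine points = {(0, 0), (0, 5), (1, 2), (1, 5), (2, 2), (2, 3), (3, 3), (3, 5), (4, 3), (5, 2), (6, 0)}.
Total count |C(F_7)_aff| = 11.


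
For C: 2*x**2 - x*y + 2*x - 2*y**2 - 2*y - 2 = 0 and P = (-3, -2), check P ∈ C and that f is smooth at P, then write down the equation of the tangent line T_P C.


Tangent line at P: -8*x + 9*y - 6 = 0.

Step 1: f(-3, -2) = 0, so P lies on C.
Step 2: partial derivatives
  f_x(x, y) = 4*x - y + 2, f_y(x, y) = -x - 4*y - 2.
  f_x(P) = -8, f_y(P) = 9 (gradient nonzero, so P is smooth).
Step 3: tangent line at P: -8·(x − -3) + 9·(y − -2) = 0.
Expanding: -8*x + 9*y - 6 = 0.


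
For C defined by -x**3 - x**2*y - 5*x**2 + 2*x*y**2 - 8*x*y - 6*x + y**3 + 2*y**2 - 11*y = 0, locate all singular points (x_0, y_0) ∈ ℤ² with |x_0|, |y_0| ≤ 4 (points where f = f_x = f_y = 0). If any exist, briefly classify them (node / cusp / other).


Singular points: {(-2, 1)}; classification: cusp.

Compute partial derivatives:
  f_x = -3*x**2 - 2*x*y - 10*x + 2*y**2 - 8*y - 6.
  f_y = -x**2 + 4*x*y - 8*x + 3*y**2 + 4*y - 11.
Scan x_0 ∈ {−4, ..., 4}. For each x_0, f_y(x_0, y) is a polynomial in y; find its integer roots y ∈ {−4, ..., 4}, then test f_x and f at those candidates.
  x = -4: f_y(-4, y) = 3*y**2 - 12*y + 5; no integer root y with |y| ≤ 4.
  x = -3: f_y(-3, y) = 3*y**2 - 8*y + 4; vanishes at y ∈ {2}. (-3, 2): f_x = 1 ≠ 0.
  x = -2: f_y(-2, y) = 3*y**2 - 4*y + 1; vanishes at y ∈ {1}. (-2, 1): f_x = 0, f = 0 — SINGULAR.
  x = -1: f_y(-1, y) = 3*y**2 - 4; no integer root y with |y| ≤ 4.
  x = 0: f_y(0, y) = 3*y**2 + 4*y - 11; no integer root y with |y| ≤ 4.
  x = 1: f_y(1, y) = 3*y**2 + 8*y - 20; no integer root y with |y| ≤ 4.
  x = 2: f_y(2, y) = 3*y**2 + 12*y - 31; no integer root y with |y| ≤ 4.
  x = 3: f_y(3, y) = 3*y**2 + 16*y - 44; vanishes at y ∈ {2}. (3, 2): f_x = -83 ≠ 0.
  x = 4: f_y(4, y) = 3*y**2 + 20*y - 59; no integer root y with |y| ≤ 4.
Only singular point on the grid: (-2, 1).
Classify: substitute x = -2 + u, y = 1 + v and expand: f = -u**3 - u**2*v + 2*u*v**2 + v**3 + v**2.
No constant or linear terms (consistent with a singular point). Quadratic part: v**2. Cubic part: -u**3 - u**2*v + 2*u*v**2 + v**3.
The quadratic part v**2 is a perfect square, so there is a single (double) tangent line v = 0, i.e. y = 1. Restricting the cubic part to that line (v = 0) leaves -u**3 ≠ 0, so f is not divisible by v and the branch is v² ≈ u**3 to lowest order — this is a cusp.
Classification: cusp.


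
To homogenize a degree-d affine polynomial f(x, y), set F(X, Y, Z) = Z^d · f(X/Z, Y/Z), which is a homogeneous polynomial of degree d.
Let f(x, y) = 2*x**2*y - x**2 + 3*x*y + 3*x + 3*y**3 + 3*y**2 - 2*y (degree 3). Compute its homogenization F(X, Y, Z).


F(X, Y, Z) = 2*X**2*Y - X**2*Z + 3*X*Y*Z + 3*X*Z**2 + 3*Y**3 + 3*Y**2*Z - 2*Y*Z**2

deg(f) = 3.
Substitute x = X/Z, y = Y/Z into f, then multiply by Z^3.
  monomial 2·x^2·y^1 ↦ 2·X^2·Y^1·Z^0.
  monomial -1·x^2·y^0 ↦ -1·X^2·Y^0·Z^1.
  monomial 3·x^1·y^1 ↦ 3·X^1·Y^1·Z^1.
  monomial 3·x^1·y^0 ↦ 3·X^1·Y^0·Z^2.
  monomial 3·x^0·y^3 ↦ 3·X^0·Y^3·Z^0.
  monomial 3·x^0·y^2 ↦ 3·X^0·Y^2·Z^1.
  monomial -2·x^0·y^1 ↦ -2·X^0·Y^1·Z^2.
Collecting: F(X, Y, Z) = 2*X**2*Y - X**2*Z + 3*X*Y*Z + 3*X*Z**2 + 3*Y**3 + 3*Y**2*Z - 2*Y*Z**2.


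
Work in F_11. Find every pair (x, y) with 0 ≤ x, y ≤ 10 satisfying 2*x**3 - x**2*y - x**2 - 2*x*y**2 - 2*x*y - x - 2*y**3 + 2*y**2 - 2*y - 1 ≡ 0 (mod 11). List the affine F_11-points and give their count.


Affine F_11-points: {(0, 8), (2, 5), (3, 8), (6, 4), (7, 1), (7, 7), (7, 8), (8, 2), (10, 6)}; count = 9.

For each of the 121 pairs (x, y) ∈ F_11², evaluate f(x, y) mod 11. Record the zeros.
  x = 0: [0↦10, 1↦8, 2↦9, 3↦1, 4↦5, 5↦9, 6↦1, 7↦2, 8↦0, 9↦5, 10↦5]  zeros at y ∈ {8}
  x = 1: [0↦10, 1↦3, 2↦6, 3↦7, 4↦5, 5↦10, 6↦10, 7↦4, 8↦2, 9↦3, 10↦6]  zeros at y ∈ ∅
  x = 2: [0↦9, 1↦6, 2↦9, 3↦6, 4↦7, 5↦0, 6↦6, 7↦2, 8↦9, 9↦4, 10↦8]  zeros at y ∈ {5}
  x = 3: [0↦8, 1↦7, 2↦8, 3↦10, 4↦1, 5↦2, 6↦1, 7↦8, 8↦0, 9↦9, 10↦1]  zeros at y ∈ {8}
  x = 4: [0↦8, 1↦7, 2↦4, 3↦9, 4↦10, 5↦6, 6↦7, 7↦1, 8↦9, 9↦8, 10↦8]  zeros at y ∈ ∅
  x = 5: [0↦10, 1↦7, 2↦9, 3↦4, 4↦2, 5↦2, 6↦3, 7↦4, 8↦4, 9↦2, 10↦8]  zeros at y ∈ ∅
  x = 6: [0↦4, 1↦8, 2↦2, 3↦7, 4↦0, 5↦2, 6↦1, 7↦7, 8↦8, 9↦3, 10↦2]  zeros at y ∈ {4}
  x = 7: [0↦2, 1↦0, 2↦6, 3↦8, 4↦5, 5↦7, 6↦2, 7↦0, 8↦0, 9↦1, 10↦2]  zeros at y ∈ {1, 7, 8}
  x = 8: [0↦5, 1↦6, 2↦0, 3↦8, 4↦7, 5↦7, 6↦7, 7↦6, 8↦3, 9↦8, 10↦9]  zeros at y ∈ {2}
  x = 9: [0↦3, 1↦5, 2↦7, 3↦8, 4↦7, 5↦3, 6↦6, 7↦4, 8↦7, 9↦3, 10↦2]  zeros at y ∈ ∅
  x = 10: [0↦8, 1↦9, 2↦6, 3↦9, 4↦6, 5↦7, 6↦0, 7↦6, 8↦2, 9↦9, 10↦4]  zeros at y ∈ {6}
Collecting zeros: affine points = {(0, 8), (2, 5), (3, 8), (6, 4), (7, 1), (7, 7), (7, 8), (8, 2), (10, 6)}.
Total count |C(F_11)_aff| = 9.


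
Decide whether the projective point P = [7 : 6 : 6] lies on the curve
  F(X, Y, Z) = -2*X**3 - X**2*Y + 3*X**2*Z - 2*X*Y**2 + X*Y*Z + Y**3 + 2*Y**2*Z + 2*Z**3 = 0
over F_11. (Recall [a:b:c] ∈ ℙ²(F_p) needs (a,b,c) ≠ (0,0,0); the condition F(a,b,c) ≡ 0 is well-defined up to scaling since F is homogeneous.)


F(7,6,6) ≡ 4 (mod 11); P is NOT on the curve.

Evaluate F(7, 6, 6) term-by-term (mod 11).
  -2*X**3 ↦ -2·343·1·1 = -686
  -X**2*Y ↦ -1·49·6·1 = -294
  3*X**2*Z ↦ 3·49·1·6 = 882
  -2*X*Y**2 ↦ -2·7·36·1 = -504
  X*Y*Z ↦ 1·7·6·6 = 252
  Y**3 ↦ 1·1·216·1 = 216
  2*Y**2*Z ↦ 2·1·36·6 = 432
  2*Z**3 ↦ 2·1·1·216 = 432
Sum: F(7, 6, 6) = (-686) + (-294) + (882) + (-504) + (252) + (216) + (432) + (432) = 730.
Reducing mod 11: 730 ≡ 4 (mod 11).
Since F(a, b, c) ≡ 4 ≠ 0 (mod 11), P does NOT lie on the curve.


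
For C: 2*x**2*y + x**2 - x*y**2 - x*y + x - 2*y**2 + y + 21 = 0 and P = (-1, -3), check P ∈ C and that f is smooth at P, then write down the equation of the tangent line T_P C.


Tangent line at P: 5*x + 10*y + 35 = 0.

Step 1: f(-1, -3) = 0, so P lies on C.
Step 2: partial derivatives
  f_x(x, y) = 4*x*y + 2*x - y**2 - y + 1, f_y(x, y) = 2*x**2 - 2*x*y - x - 4*y + 1.
  f_x(P) = 5, f_y(P) = 10 (gradient nonzero, so P is smooth).
Step 3: tangent line at P: 5·(x − -1) + 10·(y − -3) = 0.
Expanding: 5*x + 10*y + 35 = 0.


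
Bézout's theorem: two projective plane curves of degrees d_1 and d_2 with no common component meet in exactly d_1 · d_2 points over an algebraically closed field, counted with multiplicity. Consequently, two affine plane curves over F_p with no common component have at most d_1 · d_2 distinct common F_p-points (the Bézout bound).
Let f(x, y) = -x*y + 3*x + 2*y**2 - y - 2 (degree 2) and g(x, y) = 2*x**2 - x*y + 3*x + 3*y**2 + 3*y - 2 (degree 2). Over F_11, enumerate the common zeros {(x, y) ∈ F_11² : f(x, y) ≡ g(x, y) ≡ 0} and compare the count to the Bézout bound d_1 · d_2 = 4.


Common zeros: {(6, 1), (7, 2)}; count = 2; Bézout bound = 4.

deg(f) = 2, deg(g) = 2, so Bézout bound = 4.
Scan x ∈ F_11. For each x, list the y ∈ F_11 with f(x, y) ≡ 0 and those with g(x, y) ≡ 0 (mod 11); the common zeros in that column are the intersection.
  x = 0: f ≡ 0 at y ∈ ∅; g ≡ 0 at y ∈ {5}; common: ∅.
  x = 1: f ≡ 0 at y ∈ ∅; g ≡ 0 at y ∈ {5, 9}; common: ∅.
  x = 2: f ≡ 0 at y ∈ ∅; g ≡ 0 at y ∈ {9}; common: ∅.
  x = 3: f ≡ 0 at y ∈ {6, 7}; g ≡ 0 at y ∈ ∅; common: ∅.
  x = 4: f ≡ 0 at y ∈ {4}; g ≡ 0 at y ∈ {1, 3}; common: ∅.
  x = 5: f ≡ 0 at y ∈ {5, 9}; g ≡ 0 at y ∈ ∅; common: ∅.
  x = 6: f ≡ 0 at y ∈ {1, 8}; g ≡ 0 at y ∈ {0, 1}; common: {1}.
  x = 7: f ≡ 0 at y ∈ {2}; g ≡ 0 at y ∈ {2, 3}; common: {2}.
  x = 8: f ≡ 0 at y ∈ {0, 10}; g ≡ 0 at y ∈ ∅; common: ∅.
  x = 9: f ≡ 0 at y ∈ ∅; g ≡ 0 at y ∈ {0, 2}; common: ∅.
  x = 10: f ≡ 0 at y ∈ ∅; g ≡ 0 at y ∈ ∅; common: ∅.
Collecting: common zeros = {(6, 1), (7, 2)}, so the count is 2.
Comparison with the Bézout bound: 2 ≤ 4 = deg(f)·deg(g), as expected for curves with no common component (the affine F_11-count falls short of the bound because intersections may lie at infinity, over extension fields, or carry multiplicity).


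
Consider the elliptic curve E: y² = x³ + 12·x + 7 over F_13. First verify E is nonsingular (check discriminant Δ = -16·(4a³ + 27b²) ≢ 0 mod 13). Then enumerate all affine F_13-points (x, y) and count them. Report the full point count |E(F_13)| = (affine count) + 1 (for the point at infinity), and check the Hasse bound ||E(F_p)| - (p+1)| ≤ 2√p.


Affine points = {(2, 0), (5, 6), (5, 7), (6, 3), (6, 10), (8, 2), (8, 11), (9, 5), (9, 8), (10, 3), (10, 10), (11, 1), (11, 12)}; affine count = 13; |E(F_13)| = 14.

Discriminant check: Δ ∝ 4a³ + 27b² = 4·12³ + 27·7² = 4·1728 + 27·49 ≡ 6 (mod 13). Nonzero ⇒ E is nonsingular.
For each x ∈ F_13, compute rhs = x³ + 12·x + 7 mod 13, then count y ∈ F_13 with y² ≡ rhs.
  x = 0: rhs = 7, matching y values: none (0 points).
  x = 1: rhs = 7, matching y values: none (0 points).
  x = 2: rhs = 0, matching y values: 0 (1 points).
  x = 3: rhs = 5, matching y values: none (0 points).
  x = 4: rhs = 2, matching y values: none (0 points).
  x = 5: rhs = 10, matching y values: 6, 7 (2 points).
  x = 6: rhs = 9, matching y values: 3, 10 (2 points).
  x = 7: rhs = 5, matching y values: none (0 points).
  x = 8: rhs = 4, matching y values: 2, 11 (2 points).
  x = 9: rhs = 12, matching y values: 5, 8 (2 points).
  x = 10: rhs = 9, matching y values: 3, 10 (2 points).
  x = 11: rhs = 1, matching y values: 1, 12 (2 points).
  x = 12: rhs = 7, matching y values: none (0 points).
Total affine count: 13.
Full point count |E(F_13)| = 13 + 1 = 14.
Hasse bound: |14 − (13+1)| = |0| = 0 ≤ 2√13 ≈ 7.2111 ✓.


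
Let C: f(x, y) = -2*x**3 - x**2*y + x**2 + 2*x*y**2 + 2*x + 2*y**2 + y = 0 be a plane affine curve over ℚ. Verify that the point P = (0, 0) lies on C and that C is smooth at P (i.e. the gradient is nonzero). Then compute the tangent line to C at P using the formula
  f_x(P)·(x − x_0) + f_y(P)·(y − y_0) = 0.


Tangent line at P: 2*x + y = 0.

Step 1: f(0, 0) = 0, so P lies on C.
Step 2: partial derivatives
  f_x(x, y) = -6*x**2 - 2*x*y + 2*x + 2*y**2 + 2, f_y(x, y) = -x**2 + 4*x*y + 4*y + 1.
  f_x(P) = 2, f_y(P) = 1 (gradient nonzero, so P is smooth).
Step 3: tangent line at P: 2·(x − 0) + 1·(y − 0) = 0.
Expanding: 2*x + y = 0.


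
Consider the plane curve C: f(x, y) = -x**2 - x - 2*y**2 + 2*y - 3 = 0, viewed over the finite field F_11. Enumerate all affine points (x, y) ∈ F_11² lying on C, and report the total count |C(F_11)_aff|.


Affine F_11-points: {(2, 4), (2, 8), (3, 5), (3, 7), (5, 0), (5, 1), (7, 5), (7, 7), (8, 4), (8, 8)}; count = 10.

For each of the 121 pairs (x, y) ∈ F_11², evaluate f(x, y) mod 11. Record the zeros.
  x = 0: [0↦8, 1↦8, 2↦4, 3↦7, 4↦6, 5↦1, 6↦3, 7↦1, 8↦6, 9↦7, 10↦4]  zeros at y ∈ ∅
  x = 1: [0↦6, 1↦6, 2↦2, 3↦5, 4↦4, 5↦10, 6↦1, 7↦10, 8↦4, 9↦5, 10↦2]  zeros at y ∈ ∅
  x = 2: [0↦2, 1↦2, 2↦9, 3↦1, 4↦0, 5↦6, 6↦8, 7↦6, 8↦0, 9↦1, 10↦9]  zeros at y ∈ {4, 8}
  x = 3: [0↦7, 1↦7, 2↦3, 3↦6, 4↦5, 5↦0, 6↦2, 7↦0, 8↦5, 9↦6, 10↦3]  zeros at y ∈ {5, 7}
  x = 4: [0↦10, 1↦10, 2↦6, 3↦9, 4↦8, 5↦3, 6↦5, 7↦3, 8↦8, 9↦9, 10↦6]  zeros at y ∈ ∅
  x = 5: [0↦0, 1↦0, 2↦7, 3↦10, 4↦9, 5↦4, 6↦6, 7↦4, 8↦9, 9↦10, 10↦7]  zeros at y ∈ {0, 1}
  x = 6: [0↦10, 1↦10, 2↦6, 3↦9, 4↦8, 5↦3, 6↦5, 7↦3, 8↦8, 9↦9, 10↦6]  zeros at y ∈ ∅
  x = 7: [0↦7, 1↦7, 2↦3, 3↦6, 4↦5, 5↦0, 6↦2, 7↦0, 8↦5, 9↦6, 10↦3]  zeros at y ∈ {5, 7}
  x = 8: [0↦2, 1↦2, 2↦9, 3↦1, 4↦0, 5↦6, 6↦8, 7↦6, 8↦0, 9↦1, 10↦9]  zeros at y ∈ {4, 8}
  x = 9: [0↦6, 1↦6, 2↦2, 3↦5, 4↦4, 5↦10, 6↦1, 7↦10, 8↦4, 9↦5, 10↦2]  zeros at y ∈ ∅
  x = 10: [0↦8, 1↦8, 2↦4, 3↦7, 4↦6, 5↦1, 6↦3, 7↦1, 8↦6, 9↦7, 10↦4]  zeros at y ∈ ∅
Collecting zeros: affine points = {(2, 4), (2, 8), (3, 5), (3, 7), (5, 0), (5, 1), (7, 5), (7, 7), (8, 4), (8, 8)}.
Total count |C(F_11)_aff| = 10.


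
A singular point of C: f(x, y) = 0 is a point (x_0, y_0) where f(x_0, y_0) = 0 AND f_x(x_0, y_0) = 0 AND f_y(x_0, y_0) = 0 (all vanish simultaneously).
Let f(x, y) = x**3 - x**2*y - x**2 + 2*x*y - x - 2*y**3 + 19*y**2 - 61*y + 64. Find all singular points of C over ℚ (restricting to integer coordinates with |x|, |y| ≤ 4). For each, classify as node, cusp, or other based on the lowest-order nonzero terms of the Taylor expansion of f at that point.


Singular points: {(1, 3)}; classification: node.

Compute partial derivatives:
  f_x = 3*x**2 - 2*x*y - 2*x + 2*y - 1.
  f_y = -x**2 + 2*x - 6*y**2 + 38*y - 61.
Scan x_0 ∈ {−4, ..., 4}. For each x_0, f_y(x_0, y) is a polynomial in y; find its integer roots y ∈ {−4, ..., 4}, then test f_x and f at those candidates.
  x = -4: f_y(-4, y) = -6*y**2 + 38*y - 85; no integer root y with |y| ≤ 4.
  x = -3: f_y(-3, y) = -6*y**2 + 38*y - 76; no integer root y with |y| ≤ 4.
  x = -2: f_y(-2, y) = -6*y**2 + 38*y - 69; no integer root y with |y| ≤ 4.
  x = -1: f_y(-1, y) = -6*y**2 + 38*y - 64; no integer root y with |y| ≤ 4.
  x = 0: f_y(0, y) = -6*y**2 + 38*y - 61; no integer root y with |y| ≤ 4.
  x = 1: f_y(1, y) = -6*y**2 + 38*y - 60; vanishes at y ∈ {3}. (1, 3): f_x = 0, f = 0 — SINGULAR.
  x = 2: f_y(2, y) = -6*y**2 + 38*y - 61; no integer root y with |y| ≤ 4.
  x = 3: f_y(3, y) = -6*y**2 + 38*y - 64; no integer root y with |y| ≤ 4.
  x = 4: f_y(4, y) = -6*y**2 + 38*y - 69; no integer root y with |y| ≤ 4.
Only singular point on the grid: (1, 3).
Classify: substitute x = 1 + u, y = 3 + v and expand: f = u**3 - u**2*v - u**2 - 2*v**3 + v**2.
No constant or linear terms (consistent with a singular point). Quadratic part: -u**2 + v**2. Cubic part: u**3 - u**2*v - 2*v**3.
The quadratic part v**2 - u**2 = (v − u)(v + u) splits into two distinct linear factors, so there are two distinct tangent lines y − 3 = ±(x − 1) — this is a node (ordinary double point).
Classification: node.


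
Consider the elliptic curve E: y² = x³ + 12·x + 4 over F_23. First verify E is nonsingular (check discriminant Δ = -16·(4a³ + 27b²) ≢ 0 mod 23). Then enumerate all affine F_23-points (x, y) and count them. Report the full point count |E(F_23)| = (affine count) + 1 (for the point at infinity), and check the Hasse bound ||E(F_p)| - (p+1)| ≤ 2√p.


Affine points = {(0, 2), (0, 21), (2, 6), (2, 17), (4, 1), (4, 22), (6, 4), (6, 19), (9, 6), (9, 17), (11, 8), (11, 15), (12, 6), (12, 17), (14, 8), (14, 15), (18, 7), (18, 16), (21, 8), (21, 15)}; affine count = 20; |E(F_23)| = 21.

Discriminant check: Δ ∝ 4a³ + 27b² = 4·12³ + 27·4² = 4·1728 + 27·16 ≡ 7 (mod 23). Nonzero ⇒ E is nonsingular.
For each x ∈ F_23, compute rhs = x³ + 12·x + 4 mod 23, then count y ∈ F_23 with y² ≡ rhs.
  x = 0: rhs = 4, matching y values: 2, 21 (2 points).
  x = 1: rhs = 17, matching y values: none (0 points).
  x = 2: rhs = 13, matching y values: 6, 17 (2 points).
  x = 3: rhs = 21, matching y values: none (0 points).
  x = 4: rhs = 1, matching y values: 1, 22 (2 points).
  x = 5: rhs = 5, matching y values: none (0 points).
  x = 6: rhs = 16, matching y values: 4, 19 (2 points).
  x = 7: rhs = 17, matching y values: none (0 points).
  x = 8: rhs = 14, matching y values: none (0 points).
  x = 9: rhs = 13, matching y values: 6, 17 (2 points).
  x = 10: rhs = 20, matching y values: none (0 points).
  x = 11: rhs = 18, matching y values: 8, 15 (2 points).
  x = 12: rhs = 13, matching y values: 6, 17 (2 points).
  x = 13: rhs = 11, matching y values: none (0 points).
  x = 14: rhs = 18, matching y values: 8, 15 (2 points).
  x = 15: rhs = 17, matching y values: none (0 points).
  x = 16: rhs = 14, matching y values: none (0 points).
  x = 17: rhs = 15, matching y values: none (0 points).
  x = 18: rhs = 3, matching y values: 7, 16 (2 points).
  x = 19: rhs = 7, matching y values: none (0 points).
  x = 20: rhs = 10, matching y values: none (0 points).
  x = 21: rhs = 18, matching y values: 8, 15 (2 points).
  x = 22: rhs = 14, matching y values: none (0 points).
Total affine count: 20.
Full point count |E(F_23)| = 20 + 1 = 21.
Hasse bound: |21 − (23+1)| = |-3| = 3 ≤ 2√23 ≈ 9.5917 ✓.


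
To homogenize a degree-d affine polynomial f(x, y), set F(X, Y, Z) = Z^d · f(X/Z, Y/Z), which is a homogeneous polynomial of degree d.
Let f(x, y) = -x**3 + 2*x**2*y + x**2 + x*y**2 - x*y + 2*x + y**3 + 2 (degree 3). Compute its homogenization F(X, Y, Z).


F(X, Y, Z) = -X**3 + 2*X**2*Y + X**2*Z + X*Y**2 - X*Y*Z + 2*X*Z**2 + Y**3 + 2*Z**3

deg(f) = 3.
Substitute x = X/Z, y = Y/Z into f, then multiply by Z^3.
  monomial -1·x^3·y^0 ↦ -1·X^3·Y^0·Z^0.
  monomial 2·x^2·y^1 ↦ 2·X^2·Y^1·Z^0.
  monomial 1·x^2·y^0 ↦ 1·X^2·Y^0·Z^1.
  monomial 1·x^1·y^2 ↦ 1·X^1·Y^2·Z^0.
  monomial -1·x^1·y^1 ↦ -1·X^1·Y^1·Z^1.
  monomial 2·x^1·y^0 ↦ 2·X^1·Y^0·Z^2.
  monomial 1·x^0·y^3 ↦ 1·X^0·Y^3·Z^0.
  monomial 2·x^0·y^0 ↦ 2·X^0·Y^0·Z^3.
Collecting: F(X, Y, Z) = -X**3 + 2*X**2*Y + X**2*Z + X*Y**2 - X*Y*Z + 2*X*Z**2 + Y**3 + 2*Z**3.
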